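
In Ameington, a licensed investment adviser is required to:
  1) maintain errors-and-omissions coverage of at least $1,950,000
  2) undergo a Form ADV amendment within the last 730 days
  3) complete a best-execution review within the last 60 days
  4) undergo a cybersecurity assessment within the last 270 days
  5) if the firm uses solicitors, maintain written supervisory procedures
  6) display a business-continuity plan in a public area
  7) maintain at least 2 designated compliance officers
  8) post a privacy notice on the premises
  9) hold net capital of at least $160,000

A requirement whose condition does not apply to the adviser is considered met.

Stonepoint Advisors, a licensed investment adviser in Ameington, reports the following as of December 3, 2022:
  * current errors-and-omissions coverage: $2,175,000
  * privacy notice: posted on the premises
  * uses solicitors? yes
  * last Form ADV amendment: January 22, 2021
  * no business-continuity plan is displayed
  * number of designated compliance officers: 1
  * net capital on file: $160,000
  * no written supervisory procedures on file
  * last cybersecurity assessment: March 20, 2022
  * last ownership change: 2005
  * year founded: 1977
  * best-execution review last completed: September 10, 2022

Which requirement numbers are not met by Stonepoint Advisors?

1. errors-and-omissions coverage $2,175,000 ≥ $1,950,000 → met
2. Form ADV amendment 680 days ago vs limit 730 → met
3. best-execution review 84 days ago vs limit 60 → not met
4. cybersecurity assessment 258 days ago vs limit 270 → met
5. condition 'uses solicitors' holds; written supervisory procedures absent → not met
6. business-continuity plan absent → not met
7. designated compliance officers 1 < 2 → not met
8. privacy notice present → met
9. net capital $160,000 ≥ $160,000 → met
Not met: 3, 5, 6, 7

3, 5, 6, 7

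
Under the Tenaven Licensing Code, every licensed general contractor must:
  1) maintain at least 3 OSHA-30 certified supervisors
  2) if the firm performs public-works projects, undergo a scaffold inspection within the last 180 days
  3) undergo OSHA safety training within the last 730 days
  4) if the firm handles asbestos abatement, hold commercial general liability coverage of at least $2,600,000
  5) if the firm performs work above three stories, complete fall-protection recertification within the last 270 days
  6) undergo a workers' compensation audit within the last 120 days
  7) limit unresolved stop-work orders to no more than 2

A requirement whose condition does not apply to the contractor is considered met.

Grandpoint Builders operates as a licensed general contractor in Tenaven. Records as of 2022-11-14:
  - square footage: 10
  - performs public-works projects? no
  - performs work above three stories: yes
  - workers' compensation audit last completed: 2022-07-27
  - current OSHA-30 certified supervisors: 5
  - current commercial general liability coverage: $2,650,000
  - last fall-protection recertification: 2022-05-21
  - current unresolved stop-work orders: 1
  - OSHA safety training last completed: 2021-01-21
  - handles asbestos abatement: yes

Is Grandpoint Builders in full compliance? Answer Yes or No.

1. OSHA-30 certified supervisors 5 ≥ 3 → met
2. condition 'performs public-works projects' does not hold → requirement n/a → met
3. OSHA safety training 662 days ago vs limit 730 → met
4. condition 'handles asbestos abatement' holds; commercial general liability coverage $2,650,000 ≥ $2,600,000 → met
5. condition 'performs work above three stories' holds; fall-protection recertification 177 days ago vs limit 270 → met
6. workers' compensation audit 110 days ago vs limit 120 → met
7. unresolved stop-work orders 1 ≤ 2 → met
All met.

Yes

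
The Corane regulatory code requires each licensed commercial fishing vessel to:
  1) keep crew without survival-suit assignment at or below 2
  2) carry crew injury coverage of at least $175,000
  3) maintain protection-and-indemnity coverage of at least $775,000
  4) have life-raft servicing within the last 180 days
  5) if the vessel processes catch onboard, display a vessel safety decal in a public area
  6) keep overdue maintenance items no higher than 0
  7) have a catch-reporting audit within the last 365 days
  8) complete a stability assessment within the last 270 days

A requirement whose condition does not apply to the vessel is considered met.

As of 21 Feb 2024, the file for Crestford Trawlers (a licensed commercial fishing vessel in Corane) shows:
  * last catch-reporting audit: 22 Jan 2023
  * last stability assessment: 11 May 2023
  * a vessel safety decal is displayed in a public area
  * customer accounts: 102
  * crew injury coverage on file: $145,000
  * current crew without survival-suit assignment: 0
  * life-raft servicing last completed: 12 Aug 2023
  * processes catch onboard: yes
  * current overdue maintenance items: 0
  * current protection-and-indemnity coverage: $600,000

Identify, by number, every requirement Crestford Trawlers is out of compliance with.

1. crew without survival-suit assignment 0 ≤ 2 → met
2. crew injury coverage $145,000 < $175,000 → not met
3. protection-and-indemnity coverage $600,000 < $775,000 → not met
4. life-raft servicing 193 days ago vs limit 180 → not met
5. condition 'processes catch onboard' holds; vessel safety decal present → met
6. overdue maintenance items 0 ≤ 0 → met
7. catch-reporting audit 395 days ago vs limit 365 → not met
8. stability assessment 286 days ago vs limit 270 → not met
Not met: 2, 3, 4, 7, 8

2, 3, 4, 7, 8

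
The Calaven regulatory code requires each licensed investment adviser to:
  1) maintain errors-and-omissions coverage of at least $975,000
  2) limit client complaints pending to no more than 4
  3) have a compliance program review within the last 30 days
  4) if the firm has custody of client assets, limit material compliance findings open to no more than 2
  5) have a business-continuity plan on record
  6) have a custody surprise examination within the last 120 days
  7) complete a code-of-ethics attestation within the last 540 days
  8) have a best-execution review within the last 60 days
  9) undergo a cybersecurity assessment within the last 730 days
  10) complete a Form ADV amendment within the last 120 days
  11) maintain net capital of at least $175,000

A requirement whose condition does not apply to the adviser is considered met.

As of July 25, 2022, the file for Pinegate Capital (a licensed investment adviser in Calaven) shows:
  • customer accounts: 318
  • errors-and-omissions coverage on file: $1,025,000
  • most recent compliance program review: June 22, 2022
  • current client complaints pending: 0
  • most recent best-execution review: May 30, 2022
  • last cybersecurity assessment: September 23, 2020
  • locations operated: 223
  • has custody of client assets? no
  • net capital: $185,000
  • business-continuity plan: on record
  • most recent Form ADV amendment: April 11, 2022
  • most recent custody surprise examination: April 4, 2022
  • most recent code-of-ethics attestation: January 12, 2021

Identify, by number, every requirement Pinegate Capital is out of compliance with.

3, 7

1. errors-and-omissions coverage $1,025,000 ≥ $975,000 → met
2. client complaints pending 0 ≤ 4 → met
3. compliance program review 33 days ago vs limit 30 → not met
4. condition 'has custody of client assets' does not hold → requirement n/a → met
5. business-continuity plan present → met
6. custody surprise examination 112 days ago vs limit 120 → met
7. code-of-ethics attestation 559 days ago vs limit 540 → not met
8. best-execution review 56 days ago vs limit 60 → met
9. cybersecurity assessment 670 days ago vs limit 730 → met
10. Form ADV amendment 105 days ago vs limit 120 → met
11. net capital $185,000 ≥ $175,000 → met
Not met: 3, 7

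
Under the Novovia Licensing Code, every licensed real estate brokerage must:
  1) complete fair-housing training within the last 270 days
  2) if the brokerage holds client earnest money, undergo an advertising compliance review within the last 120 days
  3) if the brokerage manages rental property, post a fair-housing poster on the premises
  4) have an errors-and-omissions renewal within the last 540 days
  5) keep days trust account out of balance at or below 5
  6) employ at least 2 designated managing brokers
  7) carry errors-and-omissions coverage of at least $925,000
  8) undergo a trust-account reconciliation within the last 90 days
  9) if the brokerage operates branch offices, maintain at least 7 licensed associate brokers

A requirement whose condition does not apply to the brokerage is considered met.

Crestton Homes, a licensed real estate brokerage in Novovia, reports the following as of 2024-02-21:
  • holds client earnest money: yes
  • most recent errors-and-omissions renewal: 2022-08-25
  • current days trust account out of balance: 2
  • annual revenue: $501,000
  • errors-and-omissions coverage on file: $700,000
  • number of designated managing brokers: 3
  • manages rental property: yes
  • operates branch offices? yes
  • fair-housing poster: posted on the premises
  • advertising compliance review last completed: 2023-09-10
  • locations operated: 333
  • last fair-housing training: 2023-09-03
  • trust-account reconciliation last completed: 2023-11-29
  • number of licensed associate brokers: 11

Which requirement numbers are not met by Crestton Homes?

2, 4, 7

1. fair-housing training 171 days ago vs limit 270 → met
2. condition 'holds client earnest money' holds; advertising compliance review 164 days ago vs limit 120 → not met
3. condition 'manages rental property' holds; fair-housing poster present → met
4. errors-and-omissions renewal 545 days ago vs limit 540 → not met
5. days trust account out of balance 2 ≤ 5 → met
6. designated managing brokers 3 ≥ 2 → met
7. errors-and-omissions coverage $700,000 < $925,000 → not met
8. trust-account reconciliation 84 days ago vs limit 90 → met
9. condition 'operates branch offices' holds; licensed associate brokers 11 ≥ 7 → met
Not met: 2, 4, 7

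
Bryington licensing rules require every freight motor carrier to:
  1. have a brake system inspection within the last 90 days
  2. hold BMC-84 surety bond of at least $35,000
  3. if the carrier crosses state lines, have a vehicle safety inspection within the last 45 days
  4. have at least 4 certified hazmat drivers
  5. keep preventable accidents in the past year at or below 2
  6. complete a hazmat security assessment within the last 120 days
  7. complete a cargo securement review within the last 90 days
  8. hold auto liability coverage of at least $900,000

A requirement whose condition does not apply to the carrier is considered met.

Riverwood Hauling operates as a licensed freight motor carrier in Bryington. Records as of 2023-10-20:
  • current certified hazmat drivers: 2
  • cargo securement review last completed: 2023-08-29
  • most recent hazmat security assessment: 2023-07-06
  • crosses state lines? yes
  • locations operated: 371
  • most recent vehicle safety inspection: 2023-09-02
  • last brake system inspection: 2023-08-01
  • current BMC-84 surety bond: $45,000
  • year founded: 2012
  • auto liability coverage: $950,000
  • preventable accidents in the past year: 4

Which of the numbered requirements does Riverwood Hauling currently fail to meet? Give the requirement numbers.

3, 4, 5

1. brake system inspection 80 days ago vs limit 90 → met
2. BMC-84 surety bond $45,000 ≥ $35,000 → met
3. condition 'crosses state lines' holds; vehicle safety inspection 48 days ago vs limit 45 → not met
4. certified hazmat drivers 2 < 4 → not met
5. preventable accidents in the past year 4 > 2 → not met
6. hazmat security assessment 106 days ago vs limit 120 → met
7. cargo securement review 52 days ago vs limit 90 → met
8. auto liability coverage $950,000 ≥ $900,000 → met
Not met: 3, 4, 5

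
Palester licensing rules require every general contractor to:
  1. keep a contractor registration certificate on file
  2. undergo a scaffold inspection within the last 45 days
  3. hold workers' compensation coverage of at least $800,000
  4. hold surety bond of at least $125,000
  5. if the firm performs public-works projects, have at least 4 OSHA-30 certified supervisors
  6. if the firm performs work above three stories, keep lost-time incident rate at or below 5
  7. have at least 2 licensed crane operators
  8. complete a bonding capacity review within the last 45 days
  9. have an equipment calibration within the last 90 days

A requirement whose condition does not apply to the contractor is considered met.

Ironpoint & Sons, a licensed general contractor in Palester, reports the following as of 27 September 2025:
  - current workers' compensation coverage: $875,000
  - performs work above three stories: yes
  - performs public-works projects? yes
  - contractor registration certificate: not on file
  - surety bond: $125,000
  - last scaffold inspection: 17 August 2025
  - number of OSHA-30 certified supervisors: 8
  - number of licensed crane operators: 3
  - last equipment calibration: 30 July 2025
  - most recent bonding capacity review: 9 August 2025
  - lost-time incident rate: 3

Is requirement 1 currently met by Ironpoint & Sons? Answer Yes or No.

1. contractor registration certificate absent → not met

No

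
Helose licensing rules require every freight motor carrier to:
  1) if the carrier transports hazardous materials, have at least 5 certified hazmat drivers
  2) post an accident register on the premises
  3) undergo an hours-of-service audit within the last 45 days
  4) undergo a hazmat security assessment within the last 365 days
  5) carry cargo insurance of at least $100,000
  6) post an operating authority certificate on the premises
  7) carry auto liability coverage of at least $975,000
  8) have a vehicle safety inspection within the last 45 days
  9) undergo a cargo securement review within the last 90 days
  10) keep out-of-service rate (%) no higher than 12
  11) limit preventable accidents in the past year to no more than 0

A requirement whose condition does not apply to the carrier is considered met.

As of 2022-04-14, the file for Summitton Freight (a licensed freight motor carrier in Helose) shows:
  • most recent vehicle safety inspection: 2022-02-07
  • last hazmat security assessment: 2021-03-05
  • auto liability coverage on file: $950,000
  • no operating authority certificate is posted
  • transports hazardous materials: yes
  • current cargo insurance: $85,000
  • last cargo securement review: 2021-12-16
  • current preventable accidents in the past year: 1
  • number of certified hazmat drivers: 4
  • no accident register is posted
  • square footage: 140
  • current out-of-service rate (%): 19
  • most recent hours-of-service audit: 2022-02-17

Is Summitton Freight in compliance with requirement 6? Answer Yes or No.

6. operating authority certificate absent → not met

No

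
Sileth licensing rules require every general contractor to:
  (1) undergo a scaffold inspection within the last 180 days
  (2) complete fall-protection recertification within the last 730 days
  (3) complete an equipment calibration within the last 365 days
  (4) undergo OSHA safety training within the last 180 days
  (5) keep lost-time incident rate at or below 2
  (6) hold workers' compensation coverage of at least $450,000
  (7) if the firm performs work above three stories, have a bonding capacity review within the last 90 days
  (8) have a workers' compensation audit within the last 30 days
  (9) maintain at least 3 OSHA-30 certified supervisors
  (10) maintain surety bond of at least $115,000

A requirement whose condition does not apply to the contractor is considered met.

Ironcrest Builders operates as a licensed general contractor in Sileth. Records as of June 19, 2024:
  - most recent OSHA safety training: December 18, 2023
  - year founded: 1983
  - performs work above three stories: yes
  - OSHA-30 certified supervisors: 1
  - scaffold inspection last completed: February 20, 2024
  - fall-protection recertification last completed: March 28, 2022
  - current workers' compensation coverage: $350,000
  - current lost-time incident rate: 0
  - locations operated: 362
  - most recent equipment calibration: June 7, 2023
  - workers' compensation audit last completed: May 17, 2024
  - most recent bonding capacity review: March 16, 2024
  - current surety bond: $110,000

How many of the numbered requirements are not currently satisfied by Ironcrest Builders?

1. scaffold inspection 120 days ago vs limit 180 → met
2. fall-protection recertification 814 days ago vs limit 730 → not met
3. equipment calibration 378 days ago vs limit 365 → not met
4. OSHA safety training 184 days ago vs limit 180 → not met
5. lost-time incident rate 0 ≤ 2 → met
6. workers' compensation coverage $350,000 < $450,000 → not met
7. condition 'performs work above three stories' holds; bonding capacity review 95 days ago vs limit 90 → not met
8. workers' compensation audit 33 days ago vs limit 30 → not met
9. OSHA-30 certified supervisors 1 < 3 → not met
10. surety bond $110,000 < $115,000 → not met
Not met: 8 of 10

8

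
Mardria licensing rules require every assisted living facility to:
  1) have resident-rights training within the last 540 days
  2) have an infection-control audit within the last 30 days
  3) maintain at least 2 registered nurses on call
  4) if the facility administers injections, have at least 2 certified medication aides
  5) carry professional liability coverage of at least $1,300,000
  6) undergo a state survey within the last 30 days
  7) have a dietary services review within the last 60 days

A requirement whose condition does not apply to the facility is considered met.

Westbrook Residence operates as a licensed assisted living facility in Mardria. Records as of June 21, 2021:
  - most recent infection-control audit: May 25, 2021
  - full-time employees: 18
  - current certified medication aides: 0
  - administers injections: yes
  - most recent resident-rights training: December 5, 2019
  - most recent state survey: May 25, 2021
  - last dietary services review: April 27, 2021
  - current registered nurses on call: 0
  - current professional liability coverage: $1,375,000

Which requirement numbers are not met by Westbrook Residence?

1. resident-rights training 564 days ago vs limit 540 → not met
2. infection-control audit 27 days ago vs limit 30 → met
3. registered nurses on call 0 < 2 → not met
4. condition 'administers injections' holds; certified medication aides 0 < 2 → not met
5. professional liability coverage $1,375,000 ≥ $1,300,000 → met
6. state survey 27 days ago vs limit 30 → met
7. dietary services review 55 days ago vs limit 60 → met
Not met: 1, 3, 4

1, 3, 4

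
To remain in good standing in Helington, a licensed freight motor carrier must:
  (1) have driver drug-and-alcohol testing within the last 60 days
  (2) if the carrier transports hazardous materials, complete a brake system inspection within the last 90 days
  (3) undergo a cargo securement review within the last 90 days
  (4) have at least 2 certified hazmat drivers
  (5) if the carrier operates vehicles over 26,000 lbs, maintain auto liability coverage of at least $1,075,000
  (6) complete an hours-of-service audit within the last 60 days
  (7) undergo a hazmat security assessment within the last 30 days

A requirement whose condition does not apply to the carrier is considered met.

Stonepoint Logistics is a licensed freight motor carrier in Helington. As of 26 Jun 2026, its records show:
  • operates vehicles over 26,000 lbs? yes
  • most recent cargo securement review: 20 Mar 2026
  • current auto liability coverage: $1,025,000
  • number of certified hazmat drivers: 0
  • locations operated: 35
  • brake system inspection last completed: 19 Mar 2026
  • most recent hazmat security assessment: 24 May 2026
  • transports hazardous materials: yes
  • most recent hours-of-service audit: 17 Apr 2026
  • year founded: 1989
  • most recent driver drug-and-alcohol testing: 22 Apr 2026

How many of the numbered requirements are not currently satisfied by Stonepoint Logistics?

1. driver drug-and-alcohol testing 65 days ago vs limit 60 → not met
2. condition 'transports hazardous materials' holds; brake system inspection 99 days ago vs limit 90 → not met
3. cargo securement review 98 days ago vs limit 90 → not met
4. certified hazmat drivers 0 < 2 → not met
5. condition 'operates vehicles over 26,000 lbs' holds; auto liability coverage $1,025,000 < $1,075,000 → not met
6. hours-of-service audit 70 days ago vs limit 60 → not met
7. hazmat security assessment 33 days ago vs limit 30 → not met
Not met: 7 of 7

7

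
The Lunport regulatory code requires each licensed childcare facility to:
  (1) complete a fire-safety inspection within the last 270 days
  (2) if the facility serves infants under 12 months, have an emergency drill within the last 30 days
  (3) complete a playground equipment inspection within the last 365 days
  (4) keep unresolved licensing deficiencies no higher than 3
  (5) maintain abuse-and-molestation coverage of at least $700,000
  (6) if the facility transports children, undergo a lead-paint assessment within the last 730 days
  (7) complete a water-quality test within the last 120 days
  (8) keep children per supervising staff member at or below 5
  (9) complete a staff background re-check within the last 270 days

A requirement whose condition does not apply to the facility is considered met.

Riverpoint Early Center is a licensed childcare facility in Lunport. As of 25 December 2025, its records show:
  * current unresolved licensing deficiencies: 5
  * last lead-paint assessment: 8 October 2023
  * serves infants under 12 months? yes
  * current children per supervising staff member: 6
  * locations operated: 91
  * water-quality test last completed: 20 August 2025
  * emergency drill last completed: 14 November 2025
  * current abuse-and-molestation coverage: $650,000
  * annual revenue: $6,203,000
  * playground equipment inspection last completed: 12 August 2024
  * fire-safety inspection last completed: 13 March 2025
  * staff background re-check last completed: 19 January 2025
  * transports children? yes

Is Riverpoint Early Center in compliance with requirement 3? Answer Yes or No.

No

3. playground equipment inspection 500 days ago vs limit 365 → not met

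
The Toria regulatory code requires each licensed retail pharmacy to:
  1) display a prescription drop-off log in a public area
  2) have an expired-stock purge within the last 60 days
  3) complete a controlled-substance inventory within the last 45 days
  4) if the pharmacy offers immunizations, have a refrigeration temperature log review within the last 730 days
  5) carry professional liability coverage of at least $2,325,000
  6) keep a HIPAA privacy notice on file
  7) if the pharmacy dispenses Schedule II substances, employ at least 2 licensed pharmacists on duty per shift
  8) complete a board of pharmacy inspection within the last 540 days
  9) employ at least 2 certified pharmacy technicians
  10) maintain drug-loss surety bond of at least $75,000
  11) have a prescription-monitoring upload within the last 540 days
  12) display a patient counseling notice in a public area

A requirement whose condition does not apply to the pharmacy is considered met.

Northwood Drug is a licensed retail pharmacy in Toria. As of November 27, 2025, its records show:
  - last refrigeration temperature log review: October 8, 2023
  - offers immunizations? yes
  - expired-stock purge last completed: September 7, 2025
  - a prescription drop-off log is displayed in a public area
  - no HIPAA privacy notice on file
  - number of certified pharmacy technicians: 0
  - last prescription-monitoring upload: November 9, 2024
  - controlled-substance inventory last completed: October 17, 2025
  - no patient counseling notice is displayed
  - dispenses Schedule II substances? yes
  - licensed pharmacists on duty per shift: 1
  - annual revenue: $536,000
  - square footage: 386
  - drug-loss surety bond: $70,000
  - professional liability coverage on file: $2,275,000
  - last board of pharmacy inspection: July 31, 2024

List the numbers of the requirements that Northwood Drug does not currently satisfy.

2, 4, 5, 6, 7, 9, 10, 12

1. prescription drop-off log present → met
2. expired-stock purge 81 days ago vs limit 60 → not met
3. controlled-substance inventory 41 days ago vs limit 45 → met
4. condition 'offers immunizations' holds; refrigeration temperature log review 781 days ago vs limit 730 → not met
5. professional liability coverage $2,275,000 < $2,325,000 → not met
6. HIPAA privacy notice absent → not met
7. condition 'dispenses Schedule II substances' holds; licensed pharmacists on duty per shift 1 < 2 → not met
8. board of pharmacy inspection 484 days ago vs limit 540 → met
9. certified pharmacy technicians 0 < 2 → not met
10. drug-loss surety bond $70,000 < $75,000 → not met
11. prescription-monitoring upload 383 days ago vs limit 540 → met
12. patient counseling notice absent → not met
Not met: 2, 4, 5, 6, 7, 9, 10, 12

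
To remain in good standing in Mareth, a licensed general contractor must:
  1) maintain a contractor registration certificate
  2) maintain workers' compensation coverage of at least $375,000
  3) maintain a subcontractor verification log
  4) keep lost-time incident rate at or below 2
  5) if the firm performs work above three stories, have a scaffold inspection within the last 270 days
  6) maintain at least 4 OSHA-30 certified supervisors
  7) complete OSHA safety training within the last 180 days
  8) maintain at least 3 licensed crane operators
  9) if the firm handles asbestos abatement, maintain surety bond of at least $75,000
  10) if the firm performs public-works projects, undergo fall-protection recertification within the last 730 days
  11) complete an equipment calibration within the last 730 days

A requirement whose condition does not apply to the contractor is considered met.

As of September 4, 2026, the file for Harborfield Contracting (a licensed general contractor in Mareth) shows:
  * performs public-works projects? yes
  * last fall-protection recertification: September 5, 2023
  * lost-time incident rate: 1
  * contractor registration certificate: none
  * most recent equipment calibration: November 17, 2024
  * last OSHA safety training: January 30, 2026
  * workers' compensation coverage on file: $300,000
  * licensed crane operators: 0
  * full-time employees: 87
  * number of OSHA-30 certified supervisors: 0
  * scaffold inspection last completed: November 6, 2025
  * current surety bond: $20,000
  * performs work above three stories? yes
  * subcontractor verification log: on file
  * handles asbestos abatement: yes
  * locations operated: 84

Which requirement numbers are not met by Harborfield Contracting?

1, 2, 5, 6, 7, 8, 9, 10

1. contractor registration certificate absent → not met
2. workers' compensation coverage $300,000 < $375,000 → not met
3. subcontractor verification log present → met
4. lost-time incident rate 1 ≤ 2 → met
5. condition 'performs work above three stories' holds; scaffold inspection 302 days ago vs limit 270 → not met
6. OSHA-30 certified supervisors 0 < 4 → not met
7. OSHA safety training 217 days ago vs limit 180 → not met
8. licensed crane operators 0 < 3 → not met
9. condition 'handles asbestos abatement' holds; surety bond $20,000 < $75,000 → not met
10. condition 'performs public-works projects' holds; fall-protection recertification 1095 days ago vs limit 730 → not met
11. equipment calibration 656 days ago vs limit 730 → met
Not met: 1, 2, 5, 6, 7, 8, 9, 10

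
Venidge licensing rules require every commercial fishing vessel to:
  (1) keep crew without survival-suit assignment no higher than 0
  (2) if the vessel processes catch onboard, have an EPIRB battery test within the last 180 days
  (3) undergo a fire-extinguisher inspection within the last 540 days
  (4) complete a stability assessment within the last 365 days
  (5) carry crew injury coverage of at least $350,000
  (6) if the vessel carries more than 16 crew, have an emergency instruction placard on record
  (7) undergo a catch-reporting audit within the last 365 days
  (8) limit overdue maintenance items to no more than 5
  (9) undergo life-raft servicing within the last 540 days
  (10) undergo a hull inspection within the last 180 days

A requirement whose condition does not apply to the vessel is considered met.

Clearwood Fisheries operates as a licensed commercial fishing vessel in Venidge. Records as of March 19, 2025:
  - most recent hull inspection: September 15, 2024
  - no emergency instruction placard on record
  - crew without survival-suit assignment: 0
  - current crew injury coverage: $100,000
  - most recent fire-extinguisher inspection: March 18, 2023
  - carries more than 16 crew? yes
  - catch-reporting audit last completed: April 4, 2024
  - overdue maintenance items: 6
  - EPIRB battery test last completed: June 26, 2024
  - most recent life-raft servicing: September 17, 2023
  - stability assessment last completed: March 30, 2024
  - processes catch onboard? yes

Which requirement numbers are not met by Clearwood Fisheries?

2, 3, 5, 6, 8, 9, 10

1. crew without survival-suit assignment 0 ≤ 0 → met
2. condition 'processes catch onboard' holds; EPIRB battery test 266 days ago vs limit 180 → not met
3. fire-extinguisher inspection 732 days ago vs limit 540 → not met
4. stability assessment 354 days ago vs limit 365 → met
5. crew injury coverage $100,000 < $350,000 → not met
6. condition 'carries more than 16 crew' holds; emergency instruction placard absent → not met
7. catch-reporting audit 349 days ago vs limit 365 → met
8. overdue maintenance items 6 > 5 → not met
9. life-raft servicing 549 days ago vs limit 540 → not met
10. hull inspection 185 days ago vs limit 180 → not met
Not met: 2, 3, 5, 6, 8, 9, 10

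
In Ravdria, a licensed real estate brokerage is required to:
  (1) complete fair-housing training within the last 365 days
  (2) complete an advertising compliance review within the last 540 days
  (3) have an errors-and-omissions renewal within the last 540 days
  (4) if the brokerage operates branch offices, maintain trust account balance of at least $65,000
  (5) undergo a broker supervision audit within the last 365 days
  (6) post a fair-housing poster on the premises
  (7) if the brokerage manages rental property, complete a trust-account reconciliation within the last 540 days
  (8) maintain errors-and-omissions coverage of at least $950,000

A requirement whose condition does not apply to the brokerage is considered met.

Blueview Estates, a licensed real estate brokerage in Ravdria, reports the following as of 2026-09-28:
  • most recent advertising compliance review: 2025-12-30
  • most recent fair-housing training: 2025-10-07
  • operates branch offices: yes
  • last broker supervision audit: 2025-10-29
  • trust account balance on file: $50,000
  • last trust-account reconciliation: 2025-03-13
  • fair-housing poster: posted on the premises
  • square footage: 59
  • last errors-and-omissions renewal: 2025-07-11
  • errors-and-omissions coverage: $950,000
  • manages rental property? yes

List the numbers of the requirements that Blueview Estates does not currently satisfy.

1. fair-housing training 356 days ago vs limit 365 → met
2. advertising compliance review 272 days ago vs limit 540 → met
3. errors-and-omissions renewal 444 days ago vs limit 540 → met
4. condition 'operates branch offices' holds; trust account balance $50,000 < $65,000 → not met
5. broker supervision audit 334 days ago vs limit 365 → met
6. fair-housing poster present → met
7. condition 'manages rental property' holds; trust-account reconciliation 564 days ago vs limit 540 → not met
8. errors-and-omissions coverage $950,000 ≥ $950,000 → met
Not met: 4, 7

4, 7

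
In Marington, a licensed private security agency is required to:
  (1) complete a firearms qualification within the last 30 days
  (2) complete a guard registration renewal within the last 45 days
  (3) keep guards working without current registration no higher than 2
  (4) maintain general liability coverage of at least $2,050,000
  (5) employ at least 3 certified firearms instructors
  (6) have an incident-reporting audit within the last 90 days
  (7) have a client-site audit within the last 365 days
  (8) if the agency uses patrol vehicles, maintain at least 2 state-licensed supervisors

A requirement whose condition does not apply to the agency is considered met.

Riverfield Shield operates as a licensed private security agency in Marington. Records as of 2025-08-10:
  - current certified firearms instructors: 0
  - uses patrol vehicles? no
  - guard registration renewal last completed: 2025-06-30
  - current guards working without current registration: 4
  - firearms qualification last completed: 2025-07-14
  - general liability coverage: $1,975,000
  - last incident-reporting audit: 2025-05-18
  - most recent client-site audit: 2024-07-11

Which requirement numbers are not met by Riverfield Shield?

3, 4, 5, 7

1. firearms qualification 27 days ago vs limit 30 → met
2. guard registration renewal 41 days ago vs limit 45 → met
3. guards working without current registration 4 > 2 → not met
4. general liability coverage $1,975,000 < $2,050,000 → not met
5. certified firearms instructors 0 < 3 → not met
6. incident-reporting audit 84 days ago vs limit 90 → met
7. client-site audit 395 days ago vs limit 365 → not met
8. condition 'uses patrol vehicles' does not hold → requirement n/a → met
Not met: 3, 4, 5, 7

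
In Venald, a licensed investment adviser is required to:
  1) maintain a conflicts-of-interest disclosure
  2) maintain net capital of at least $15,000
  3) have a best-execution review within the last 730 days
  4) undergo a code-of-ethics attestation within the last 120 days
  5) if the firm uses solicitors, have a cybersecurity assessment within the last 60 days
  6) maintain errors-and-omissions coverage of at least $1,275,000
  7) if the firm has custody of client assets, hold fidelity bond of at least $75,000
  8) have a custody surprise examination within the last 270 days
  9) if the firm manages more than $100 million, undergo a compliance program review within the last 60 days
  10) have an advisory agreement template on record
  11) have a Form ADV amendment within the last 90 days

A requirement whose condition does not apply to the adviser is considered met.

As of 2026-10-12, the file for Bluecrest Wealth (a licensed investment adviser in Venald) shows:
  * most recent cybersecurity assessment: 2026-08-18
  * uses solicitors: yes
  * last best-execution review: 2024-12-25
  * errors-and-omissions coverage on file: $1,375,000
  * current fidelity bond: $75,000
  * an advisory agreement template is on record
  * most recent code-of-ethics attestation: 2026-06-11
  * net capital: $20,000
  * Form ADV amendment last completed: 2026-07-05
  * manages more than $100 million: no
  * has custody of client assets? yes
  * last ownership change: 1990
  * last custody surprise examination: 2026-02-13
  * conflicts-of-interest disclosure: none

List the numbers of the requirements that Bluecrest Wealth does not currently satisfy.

1. conflicts-of-interest disclosure absent → not met
2. net capital $20,000 ≥ $15,000 → met
3. best-execution review 656 days ago vs limit 730 → met
4. code-of-ethics attestation 123 days ago vs limit 120 → not met
5. condition 'uses solicitors' holds; cybersecurity assessment 55 days ago vs limit 60 → met
6. errors-and-omissions coverage $1,375,000 ≥ $1,275,000 → met
7. condition 'has custody of client assets' holds; fidelity bond $75,000 ≥ $75,000 → met
8. custody surprise examination 241 days ago vs limit 270 → met
9. condition 'manages more than $100 million' does not hold → requirement n/a → met
10. advisory agreement template present → met
11. Form ADV amendment 99 days ago vs limit 90 → not met
Not met: 1, 4, 11

1, 4, 11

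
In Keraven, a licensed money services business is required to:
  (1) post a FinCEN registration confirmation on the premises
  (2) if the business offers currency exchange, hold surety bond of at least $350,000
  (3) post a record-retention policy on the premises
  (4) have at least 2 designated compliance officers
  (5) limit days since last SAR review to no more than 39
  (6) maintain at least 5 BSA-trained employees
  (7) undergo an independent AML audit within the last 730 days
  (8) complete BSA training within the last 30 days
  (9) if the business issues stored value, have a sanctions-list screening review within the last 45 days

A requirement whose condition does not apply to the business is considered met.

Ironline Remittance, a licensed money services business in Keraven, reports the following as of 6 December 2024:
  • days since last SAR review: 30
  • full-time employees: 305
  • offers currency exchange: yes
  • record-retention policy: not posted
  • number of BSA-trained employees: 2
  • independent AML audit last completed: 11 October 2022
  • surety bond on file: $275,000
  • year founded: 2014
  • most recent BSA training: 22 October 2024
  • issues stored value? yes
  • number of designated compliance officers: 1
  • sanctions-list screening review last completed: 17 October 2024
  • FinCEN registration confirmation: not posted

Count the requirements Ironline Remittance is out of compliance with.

1. FinCEN registration confirmation absent → not met
2. condition 'offers currency exchange' holds; surety bond $275,000 < $350,000 → not met
3. record-retention policy absent → not met
4. designated compliance officers 1 < 2 → not met
5. days since last SAR review 30 ≤ 39 → met
6. BSA-trained employees 2 < 5 → not met
7. independent AML audit 787 days ago vs limit 730 → not met
8. BSA training 45 days ago vs limit 30 → not met
9. condition 'issues stored value' holds; sanctions-list screening review 50 days ago vs limit 45 → not met
Not met: 8 of 9

8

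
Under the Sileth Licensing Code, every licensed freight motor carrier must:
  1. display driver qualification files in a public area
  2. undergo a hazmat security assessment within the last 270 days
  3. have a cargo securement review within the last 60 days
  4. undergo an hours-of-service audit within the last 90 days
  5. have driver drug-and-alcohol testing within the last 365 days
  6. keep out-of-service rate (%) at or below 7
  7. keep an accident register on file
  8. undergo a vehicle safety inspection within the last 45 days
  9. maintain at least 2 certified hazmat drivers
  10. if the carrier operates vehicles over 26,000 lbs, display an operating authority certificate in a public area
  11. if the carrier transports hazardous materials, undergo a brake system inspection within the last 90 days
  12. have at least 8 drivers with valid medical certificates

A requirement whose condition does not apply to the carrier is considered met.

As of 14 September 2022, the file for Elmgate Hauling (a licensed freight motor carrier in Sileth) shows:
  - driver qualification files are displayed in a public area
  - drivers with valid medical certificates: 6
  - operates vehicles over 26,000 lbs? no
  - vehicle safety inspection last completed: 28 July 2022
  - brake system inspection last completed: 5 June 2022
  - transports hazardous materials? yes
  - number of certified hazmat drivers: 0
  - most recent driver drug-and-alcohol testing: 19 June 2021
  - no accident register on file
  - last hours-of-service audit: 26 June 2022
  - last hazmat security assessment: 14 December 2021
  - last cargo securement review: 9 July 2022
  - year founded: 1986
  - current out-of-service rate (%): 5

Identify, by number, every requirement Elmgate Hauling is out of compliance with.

2, 3, 5, 7, 8, 9, 11, 12

1. driver qualification files present → met
2. hazmat security assessment 274 days ago vs limit 270 → not met
3. cargo securement review 67 days ago vs limit 60 → not met
4. hours-of-service audit 80 days ago vs limit 90 → met
5. driver drug-and-alcohol testing 452 days ago vs limit 365 → not met
6. out-of-service rate (%) 5 ≤ 7 → met
7. accident register absent → not met
8. vehicle safety inspection 48 days ago vs limit 45 → not met
9. certified hazmat drivers 0 < 2 → not met
10. condition 'operates vehicles over 26,000 lbs' does not hold → requirement n/a → met
11. condition 'transports hazardous materials' holds; brake system inspection 101 days ago vs limit 90 → not met
12. drivers with valid medical certificates 6 < 8 → not met
Not met: 2, 3, 5, 7, 8, 9, 11, 12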